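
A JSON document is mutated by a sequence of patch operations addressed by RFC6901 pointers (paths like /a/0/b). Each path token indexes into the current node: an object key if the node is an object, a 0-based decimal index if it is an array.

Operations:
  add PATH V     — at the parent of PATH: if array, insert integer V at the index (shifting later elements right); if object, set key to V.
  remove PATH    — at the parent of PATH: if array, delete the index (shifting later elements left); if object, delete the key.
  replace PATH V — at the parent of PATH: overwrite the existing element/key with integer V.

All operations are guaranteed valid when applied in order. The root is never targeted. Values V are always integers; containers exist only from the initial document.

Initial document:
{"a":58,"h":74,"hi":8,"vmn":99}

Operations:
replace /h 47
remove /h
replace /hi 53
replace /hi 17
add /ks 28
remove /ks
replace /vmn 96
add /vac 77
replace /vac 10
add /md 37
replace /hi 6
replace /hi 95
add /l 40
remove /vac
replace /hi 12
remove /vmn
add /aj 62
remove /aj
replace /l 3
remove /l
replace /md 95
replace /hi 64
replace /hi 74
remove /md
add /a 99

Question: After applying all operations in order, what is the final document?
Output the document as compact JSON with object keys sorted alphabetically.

Answer: {"a":99,"hi":74}

Derivation:
After op 1 (replace /h 47): {"a":58,"h":47,"hi":8,"vmn":99}
After op 2 (remove /h): {"a":58,"hi":8,"vmn":99}
After op 3 (replace /hi 53): {"a":58,"hi":53,"vmn":99}
After op 4 (replace /hi 17): {"a":58,"hi":17,"vmn":99}
After op 5 (add /ks 28): {"a":58,"hi":17,"ks":28,"vmn":99}
After op 6 (remove /ks): {"a":58,"hi":17,"vmn":99}
After op 7 (replace /vmn 96): {"a":58,"hi":17,"vmn":96}
After op 8 (add /vac 77): {"a":58,"hi":17,"vac":77,"vmn":96}
After op 9 (replace /vac 10): {"a":58,"hi":17,"vac":10,"vmn":96}
After op 10 (add /md 37): {"a":58,"hi":17,"md":37,"vac":10,"vmn":96}
After op 11 (replace /hi 6): {"a":58,"hi":6,"md":37,"vac":10,"vmn":96}
After op 12 (replace /hi 95): {"a":58,"hi":95,"md":37,"vac":10,"vmn":96}
After op 13 (add /l 40): {"a":58,"hi":95,"l":40,"md":37,"vac":10,"vmn":96}
After op 14 (remove /vac): {"a":58,"hi":95,"l":40,"md":37,"vmn":96}
After op 15 (replace /hi 12): {"a":58,"hi":12,"l":40,"md":37,"vmn":96}
After op 16 (remove /vmn): {"a":58,"hi":12,"l":40,"md":37}
After op 17 (add /aj 62): {"a":58,"aj":62,"hi":12,"l":40,"md":37}
After op 18 (remove /aj): {"a":58,"hi":12,"l":40,"md":37}
After op 19 (replace /l 3): {"a":58,"hi":12,"l":3,"md":37}
After op 20 (remove /l): {"a":58,"hi":12,"md":37}
After op 21 (replace /md 95): {"a":58,"hi":12,"md":95}
After op 22 (replace /hi 64): {"a":58,"hi":64,"md":95}
After op 23 (replace /hi 74): {"a":58,"hi":74,"md":95}
After op 24 (remove /md): {"a":58,"hi":74}
After op 25 (add /a 99): {"a":99,"hi":74}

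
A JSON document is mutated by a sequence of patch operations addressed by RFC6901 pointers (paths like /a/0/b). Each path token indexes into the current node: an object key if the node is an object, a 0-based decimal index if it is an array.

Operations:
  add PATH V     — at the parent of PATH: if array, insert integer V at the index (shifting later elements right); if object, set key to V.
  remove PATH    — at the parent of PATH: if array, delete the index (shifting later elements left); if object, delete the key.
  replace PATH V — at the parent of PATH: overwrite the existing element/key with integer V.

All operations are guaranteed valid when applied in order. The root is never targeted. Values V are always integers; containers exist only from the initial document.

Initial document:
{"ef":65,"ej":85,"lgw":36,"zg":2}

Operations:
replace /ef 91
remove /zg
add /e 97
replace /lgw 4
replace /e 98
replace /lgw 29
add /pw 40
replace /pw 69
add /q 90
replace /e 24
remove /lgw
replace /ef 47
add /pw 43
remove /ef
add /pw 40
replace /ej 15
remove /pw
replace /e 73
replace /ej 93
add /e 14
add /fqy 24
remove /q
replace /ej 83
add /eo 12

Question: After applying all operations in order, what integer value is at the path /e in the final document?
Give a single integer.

After op 1 (replace /ef 91): {"ef":91,"ej":85,"lgw":36,"zg":2}
After op 2 (remove /zg): {"ef":91,"ej":85,"lgw":36}
After op 3 (add /e 97): {"e":97,"ef":91,"ej":85,"lgw":36}
After op 4 (replace /lgw 4): {"e":97,"ef":91,"ej":85,"lgw":4}
After op 5 (replace /e 98): {"e":98,"ef":91,"ej":85,"lgw":4}
After op 6 (replace /lgw 29): {"e":98,"ef":91,"ej":85,"lgw":29}
After op 7 (add /pw 40): {"e":98,"ef":91,"ej":85,"lgw":29,"pw":40}
After op 8 (replace /pw 69): {"e":98,"ef":91,"ej":85,"lgw":29,"pw":69}
After op 9 (add /q 90): {"e":98,"ef":91,"ej":85,"lgw":29,"pw":69,"q":90}
After op 10 (replace /e 24): {"e":24,"ef":91,"ej":85,"lgw":29,"pw":69,"q":90}
After op 11 (remove /lgw): {"e":24,"ef":91,"ej":85,"pw":69,"q":90}
After op 12 (replace /ef 47): {"e":24,"ef":47,"ej":85,"pw":69,"q":90}
After op 13 (add /pw 43): {"e":24,"ef":47,"ej":85,"pw":43,"q":90}
After op 14 (remove /ef): {"e":24,"ej":85,"pw":43,"q":90}
After op 15 (add /pw 40): {"e":24,"ej":85,"pw":40,"q":90}
After op 16 (replace /ej 15): {"e":24,"ej":15,"pw":40,"q":90}
After op 17 (remove /pw): {"e":24,"ej":15,"q":90}
After op 18 (replace /e 73): {"e":73,"ej":15,"q":90}
After op 19 (replace /ej 93): {"e":73,"ej":93,"q":90}
After op 20 (add /e 14): {"e":14,"ej":93,"q":90}
After op 21 (add /fqy 24): {"e":14,"ej":93,"fqy":24,"q":90}
After op 22 (remove /q): {"e":14,"ej":93,"fqy":24}
After op 23 (replace /ej 83): {"e":14,"ej":83,"fqy":24}
After op 24 (add /eo 12): {"e":14,"ej":83,"eo":12,"fqy":24}
Value at /e: 14

Answer: 14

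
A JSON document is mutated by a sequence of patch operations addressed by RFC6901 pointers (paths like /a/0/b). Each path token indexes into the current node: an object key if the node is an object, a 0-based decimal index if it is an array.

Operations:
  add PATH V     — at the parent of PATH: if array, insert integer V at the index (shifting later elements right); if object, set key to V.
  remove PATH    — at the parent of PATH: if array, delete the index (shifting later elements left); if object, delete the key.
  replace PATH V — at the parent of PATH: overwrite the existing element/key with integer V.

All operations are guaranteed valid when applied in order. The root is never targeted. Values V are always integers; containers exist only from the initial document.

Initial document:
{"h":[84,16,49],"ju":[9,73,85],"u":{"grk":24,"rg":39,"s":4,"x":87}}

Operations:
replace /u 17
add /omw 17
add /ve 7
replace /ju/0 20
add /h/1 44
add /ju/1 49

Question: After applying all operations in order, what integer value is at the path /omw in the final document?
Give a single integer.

Answer: 17

Derivation:
After op 1 (replace /u 17): {"h":[84,16,49],"ju":[9,73,85],"u":17}
After op 2 (add /omw 17): {"h":[84,16,49],"ju":[9,73,85],"omw":17,"u":17}
After op 3 (add /ve 7): {"h":[84,16,49],"ju":[9,73,85],"omw":17,"u":17,"ve":7}
After op 4 (replace /ju/0 20): {"h":[84,16,49],"ju":[20,73,85],"omw":17,"u":17,"ve":7}
After op 5 (add /h/1 44): {"h":[84,44,16,49],"ju":[20,73,85],"omw":17,"u":17,"ve":7}
After op 6 (add /ju/1 49): {"h":[84,44,16,49],"ju":[20,49,73,85],"omw":17,"u":17,"ve":7}
Value at /omw: 17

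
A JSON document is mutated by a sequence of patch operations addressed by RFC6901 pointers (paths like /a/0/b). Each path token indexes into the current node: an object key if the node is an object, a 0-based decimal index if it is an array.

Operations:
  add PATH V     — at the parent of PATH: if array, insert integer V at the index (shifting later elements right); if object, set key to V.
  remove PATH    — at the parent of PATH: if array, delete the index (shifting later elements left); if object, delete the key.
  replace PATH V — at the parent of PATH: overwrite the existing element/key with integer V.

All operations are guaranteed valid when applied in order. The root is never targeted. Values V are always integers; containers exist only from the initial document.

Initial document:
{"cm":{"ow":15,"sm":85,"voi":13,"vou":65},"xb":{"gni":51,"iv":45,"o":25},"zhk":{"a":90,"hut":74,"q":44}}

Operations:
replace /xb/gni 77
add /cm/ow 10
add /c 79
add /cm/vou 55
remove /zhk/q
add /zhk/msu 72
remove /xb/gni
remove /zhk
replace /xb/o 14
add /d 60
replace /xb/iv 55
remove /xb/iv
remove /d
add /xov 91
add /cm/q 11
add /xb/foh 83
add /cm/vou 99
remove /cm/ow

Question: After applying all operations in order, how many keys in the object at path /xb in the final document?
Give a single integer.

After op 1 (replace /xb/gni 77): {"cm":{"ow":15,"sm":85,"voi":13,"vou":65},"xb":{"gni":77,"iv":45,"o":25},"zhk":{"a":90,"hut":74,"q":44}}
After op 2 (add /cm/ow 10): {"cm":{"ow":10,"sm":85,"voi":13,"vou":65},"xb":{"gni":77,"iv":45,"o":25},"zhk":{"a":90,"hut":74,"q":44}}
After op 3 (add /c 79): {"c":79,"cm":{"ow":10,"sm":85,"voi":13,"vou":65},"xb":{"gni":77,"iv":45,"o":25},"zhk":{"a":90,"hut":74,"q":44}}
After op 4 (add /cm/vou 55): {"c":79,"cm":{"ow":10,"sm":85,"voi":13,"vou":55},"xb":{"gni":77,"iv":45,"o":25},"zhk":{"a":90,"hut":74,"q":44}}
After op 5 (remove /zhk/q): {"c":79,"cm":{"ow":10,"sm":85,"voi":13,"vou":55},"xb":{"gni":77,"iv":45,"o":25},"zhk":{"a":90,"hut":74}}
After op 6 (add /zhk/msu 72): {"c":79,"cm":{"ow":10,"sm":85,"voi":13,"vou":55},"xb":{"gni":77,"iv":45,"o":25},"zhk":{"a":90,"hut":74,"msu":72}}
After op 7 (remove /xb/gni): {"c":79,"cm":{"ow":10,"sm":85,"voi":13,"vou":55},"xb":{"iv":45,"o":25},"zhk":{"a":90,"hut":74,"msu":72}}
After op 8 (remove /zhk): {"c":79,"cm":{"ow":10,"sm":85,"voi":13,"vou":55},"xb":{"iv":45,"o":25}}
After op 9 (replace /xb/o 14): {"c":79,"cm":{"ow":10,"sm":85,"voi":13,"vou":55},"xb":{"iv":45,"o":14}}
After op 10 (add /d 60): {"c":79,"cm":{"ow":10,"sm":85,"voi":13,"vou":55},"d":60,"xb":{"iv":45,"o":14}}
After op 11 (replace /xb/iv 55): {"c":79,"cm":{"ow":10,"sm":85,"voi":13,"vou":55},"d":60,"xb":{"iv":55,"o":14}}
After op 12 (remove /xb/iv): {"c":79,"cm":{"ow":10,"sm":85,"voi":13,"vou":55},"d":60,"xb":{"o":14}}
After op 13 (remove /d): {"c":79,"cm":{"ow":10,"sm":85,"voi":13,"vou":55},"xb":{"o":14}}
After op 14 (add /xov 91): {"c":79,"cm":{"ow":10,"sm":85,"voi":13,"vou":55},"xb":{"o":14},"xov":91}
After op 15 (add /cm/q 11): {"c":79,"cm":{"ow":10,"q":11,"sm":85,"voi":13,"vou":55},"xb":{"o":14},"xov":91}
After op 16 (add /xb/foh 83): {"c":79,"cm":{"ow":10,"q":11,"sm":85,"voi":13,"vou":55},"xb":{"foh":83,"o":14},"xov":91}
After op 17 (add /cm/vou 99): {"c":79,"cm":{"ow":10,"q":11,"sm":85,"voi":13,"vou":99},"xb":{"foh":83,"o":14},"xov":91}
After op 18 (remove /cm/ow): {"c":79,"cm":{"q":11,"sm":85,"voi":13,"vou":99},"xb":{"foh":83,"o":14},"xov":91}
Size at path /xb: 2

Answer: 2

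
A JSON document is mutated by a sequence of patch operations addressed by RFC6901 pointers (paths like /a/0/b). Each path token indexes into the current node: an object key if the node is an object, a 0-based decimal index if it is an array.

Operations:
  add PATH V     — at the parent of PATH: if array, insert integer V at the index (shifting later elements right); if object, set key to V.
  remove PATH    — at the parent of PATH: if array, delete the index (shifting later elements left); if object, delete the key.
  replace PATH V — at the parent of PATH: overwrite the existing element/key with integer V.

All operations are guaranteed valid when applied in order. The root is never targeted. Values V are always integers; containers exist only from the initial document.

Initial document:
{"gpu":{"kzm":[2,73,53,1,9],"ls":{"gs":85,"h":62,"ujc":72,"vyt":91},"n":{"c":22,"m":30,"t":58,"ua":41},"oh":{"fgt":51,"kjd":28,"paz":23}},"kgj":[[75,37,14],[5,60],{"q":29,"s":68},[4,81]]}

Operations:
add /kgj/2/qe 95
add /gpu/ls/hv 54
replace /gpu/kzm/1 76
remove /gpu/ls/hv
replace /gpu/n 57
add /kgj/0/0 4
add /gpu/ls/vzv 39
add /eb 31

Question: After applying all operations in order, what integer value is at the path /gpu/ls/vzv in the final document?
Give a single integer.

Answer: 39

Derivation:
After op 1 (add /kgj/2/qe 95): {"gpu":{"kzm":[2,73,53,1,9],"ls":{"gs":85,"h":62,"ujc":72,"vyt":91},"n":{"c":22,"m":30,"t":58,"ua":41},"oh":{"fgt":51,"kjd":28,"paz":23}},"kgj":[[75,37,14],[5,60],{"q":29,"qe":95,"s":68},[4,81]]}
After op 2 (add /gpu/ls/hv 54): {"gpu":{"kzm":[2,73,53,1,9],"ls":{"gs":85,"h":62,"hv":54,"ujc":72,"vyt":91},"n":{"c":22,"m":30,"t":58,"ua":41},"oh":{"fgt":51,"kjd":28,"paz":23}},"kgj":[[75,37,14],[5,60],{"q":29,"qe":95,"s":68},[4,81]]}
After op 3 (replace /gpu/kzm/1 76): {"gpu":{"kzm":[2,76,53,1,9],"ls":{"gs":85,"h":62,"hv":54,"ujc":72,"vyt":91},"n":{"c":22,"m":30,"t":58,"ua":41},"oh":{"fgt":51,"kjd":28,"paz":23}},"kgj":[[75,37,14],[5,60],{"q":29,"qe":95,"s":68},[4,81]]}
After op 4 (remove /gpu/ls/hv): {"gpu":{"kzm":[2,76,53,1,9],"ls":{"gs":85,"h":62,"ujc":72,"vyt":91},"n":{"c":22,"m":30,"t":58,"ua":41},"oh":{"fgt":51,"kjd":28,"paz":23}},"kgj":[[75,37,14],[5,60],{"q":29,"qe":95,"s":68},[4,81]]}
After op 5 (replace /gpu/n 57): {"gpu":{"kzm":[2,76,53,1,9],"ls":{"gs":85,"h":62,"ujc":72,"vyt":91},"n":57,"oh":{"fgt":51,"kjd":28,"paz":23}},"kgj":[[75,37,14],[5,60],{"q":29,"qe":95,"s":68},[4,81]]}
After op 6 (add /kgj/0/0 4): {"gpu":{"kzm":[2,76,53,1,9],"ls":{"gs":85,"h":62,"ujc":72,"vyt":91},"n":57,"oh":{"fgt":51,"kjd":28,"paz":23}},"kgj":[[4,75,37,14],[5,60],{"q":29,"qe":95,"s":68},[4,81]]}
After op 7 (add /gpu/ls/vzv 39): {"gpu":{"kzm":[2,76,53,1,9],"ls":{"gs":85,"h":62,"ujc":72,"vyt":91,"vzv":39},"n":57,"oh":{"fgt":51,"kjd":28,"paz":23}},"kgj":[[4,75,37,14],[5,60],{"q":29,"qe":95,"s":68},[4,81]]}
After op 8 (add /eb 31): {"eb":31,"gpu":{"kzm":[2,76,53,1,9],"ls":{"gs":85,"h":62,"ujc":72,"vyt":91,"vzv":39},"n":57,"oh":{"fgt":51,"kjd":28,"paz":23}},"kgj":[[4,75,37,14],[5,60],{"q":29,"qe":95,"s":68},[4,81]]}
Value at /gpu/ls/vzv: 39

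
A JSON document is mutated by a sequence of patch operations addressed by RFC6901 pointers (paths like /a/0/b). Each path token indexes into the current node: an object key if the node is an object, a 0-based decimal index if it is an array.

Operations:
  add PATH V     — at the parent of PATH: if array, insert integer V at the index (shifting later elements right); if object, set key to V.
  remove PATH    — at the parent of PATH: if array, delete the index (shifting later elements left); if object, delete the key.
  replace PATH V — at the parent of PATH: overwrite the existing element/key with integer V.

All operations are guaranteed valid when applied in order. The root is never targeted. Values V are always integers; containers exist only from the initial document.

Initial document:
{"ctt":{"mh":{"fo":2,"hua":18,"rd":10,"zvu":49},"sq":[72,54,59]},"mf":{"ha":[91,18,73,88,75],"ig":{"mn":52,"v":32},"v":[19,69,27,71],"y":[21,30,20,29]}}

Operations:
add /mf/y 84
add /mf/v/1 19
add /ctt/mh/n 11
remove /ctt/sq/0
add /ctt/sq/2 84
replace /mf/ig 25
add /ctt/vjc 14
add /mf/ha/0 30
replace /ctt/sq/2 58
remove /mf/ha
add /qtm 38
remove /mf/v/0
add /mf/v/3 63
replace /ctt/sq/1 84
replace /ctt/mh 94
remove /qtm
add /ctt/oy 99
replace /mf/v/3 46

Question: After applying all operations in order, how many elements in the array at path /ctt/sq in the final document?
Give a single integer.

After op 1 (add /mf/y 84): {"ctt":{"mh":{"fo":2,"hua":18,"rd":10,"zvu":49},"sq":[72,54,59]},"mf":{"ha":[91,18,73,88,75],"ig":{"mn":52,"v":32},"v":[19,69,27,71],"y":84}}
After op 2 (add /mf/v/1 19): {"ctt":{"mh":{"fo":2,"hua":18,"rd":10,"zvu":49},"sq":[72,54,59]},"mf":{"ha":[91,18,73,88,75],"ig":{"mn":52,"v":32},"v":[19,19,69,27,71],"y":84}}
After op 3 (add /ctt/mh/n 11): {"ctt":{"mh":{"fo":2,"hua":18,"n":11,"rd":10,"zvu":49},"sq":[72,54,59]},"mf":{"ha":[91,18,73,88,75],"ig":{"mn":52,"v":32},"v":[19,19,69,27,71],"y":84}}
After op 4 (remove /ctt/sq/0): {"ctt":{"mh":{"fo":2,"hua":18,"n":11,"rd":10,"zvu":49},"sq":[54,59]},"mf":{"ha":[91,18,73,88,75],"ig":{"mn":52,"v":32},"v":[19,19,69,27,71],"y":84}}
After op 5 (add /ctt/sq/2 84): {"ctt":{"mh":{"fo":2,"hua":18,"n":11,"rd":10,"zvu":49},"sq":[54,59,84]},"mf":{"ha":[91,18,73,88,75],"ig":{"mn":52,"v":32},"v":[19,19,69,27,71],"y":84}}
After op 6 (replace /mf/ig 25): {"ctt":{"mh":{"fo":2,"hua":18,"n":11,"rd":10,"zvu":49},"sq":[54,59,84]},"mf":{"ha":[91,18,73,88,75],"ig":25,"v":[19,19,69,27,71],"y":84}}
After op 7 (add /ctt/vjc 14): {"ctt":{"mh":{"fo":2,"hua":18,"n":11,"rd":10,"zvu":49},"sq":[54,59,84],"vjc":14},"mf":{"ha":[91,18,73,88,75],"ig":25,"v":[19,19,69,27,71],"y":84}}
After op 8 (add /mf/ha/0 30): {"ctt":{"mh":{"fo":2,"hua":18,"n":11,"rd":10,"zvu":49},"sq":[54,59,84],"vjc":14},"mf":{"ha":[30,91,18,73,88,75],"ig":25,"v":[19,19,69,27,71],"y":84}}
After op 9 (replace /ctt/sq/2 58): {"ctt":{"mh":{"fo":2,"hua":18,"n":11,"rd":10,"zvu":49},"sq":[54,59,58],"vjc":14},"mf":{"ha":[30,91,18,73,88,75],"ig":25,"v":[19,19,69,27,71],"y":84}}
After op 10 (remove /mf/ha): {"ctt":{"mh":{"fo":2,"hua":18,"n":11,"rd":10,"zvu":49},"sq":[54,59,58],"vjc":14},"mf":{"ig":25,"v":[19,19,69,27,71],"y":84}}
After op 11 (add /qtm 38): {"ctt":{"mh":{"fo":2,"hua":18,"n":11,"rd":10,"zvu":49},"sq":[54,59,58],"vjc":14},"mf":{"ig":25,"v":[19,19,69,27,71],"y":84},"qtm":38}
After op 12 (remove /mf/v/0): {"ctt":{"mh":{"fo":2,"hua":18,"n":11,"rd":10,"zvu":49},"sq":[54,59,58],"vjc":14},"mf":{"ig":25,"v":[19,69,27,71],"y":84},"qtm":38}
After op 13 (add /mf/v/3 63): {"ctt":{"mh":{"fo":2,"hua":18,"n":11,"rd":10,"zvu":49},"sq":[54,59,58],"vjc":14},"mf":{"ig":25,"v":[19,69,27,63,71],"y":84},"qtm":38}
After op 14 (replace /ctt/sq/1 84): {"ctt":{"mh":{"fo":2,"hua":18,"n":11,"rd":10,"zvu":49},"sq":[54,84,58],"vjc":14},"mf":{"ig":25,"v":[19,69,27,63,71],"y":84},"qtm":38}
After op 15 (replace /ctt/mh 94): {"ctt":{"mh":94,"sq":[54,84,58],"vjc":14},"mf":{"ig":25,"v":[19,69,27,63,71],"y":84},"qtm":38}
After op 16 (remove /qtm): {"ctt":{"mh":94,"sq":[54,84,58],"vjc":14},"mf":{"ig":25,"v":[19,69,27,63,71],"y":84}}
After op 17 (add /ctt/oy 99): {"ctt":{"mh":94,"oy":99,"sq":[54,84,58],"vjc":14},"mf":{"ig":25,"v":[19,69,27,63,71],"y":84}}
After op 18 (replace /mf/v/3 46): {"ctt":{"mh":94,"oy":99,"sq":[54,84,58],"vjc":14},"mf":{"ig":25,"v":[19,69,27,46,71],"y":84}}
Size at path /ctt/sq: 3

Answer: 3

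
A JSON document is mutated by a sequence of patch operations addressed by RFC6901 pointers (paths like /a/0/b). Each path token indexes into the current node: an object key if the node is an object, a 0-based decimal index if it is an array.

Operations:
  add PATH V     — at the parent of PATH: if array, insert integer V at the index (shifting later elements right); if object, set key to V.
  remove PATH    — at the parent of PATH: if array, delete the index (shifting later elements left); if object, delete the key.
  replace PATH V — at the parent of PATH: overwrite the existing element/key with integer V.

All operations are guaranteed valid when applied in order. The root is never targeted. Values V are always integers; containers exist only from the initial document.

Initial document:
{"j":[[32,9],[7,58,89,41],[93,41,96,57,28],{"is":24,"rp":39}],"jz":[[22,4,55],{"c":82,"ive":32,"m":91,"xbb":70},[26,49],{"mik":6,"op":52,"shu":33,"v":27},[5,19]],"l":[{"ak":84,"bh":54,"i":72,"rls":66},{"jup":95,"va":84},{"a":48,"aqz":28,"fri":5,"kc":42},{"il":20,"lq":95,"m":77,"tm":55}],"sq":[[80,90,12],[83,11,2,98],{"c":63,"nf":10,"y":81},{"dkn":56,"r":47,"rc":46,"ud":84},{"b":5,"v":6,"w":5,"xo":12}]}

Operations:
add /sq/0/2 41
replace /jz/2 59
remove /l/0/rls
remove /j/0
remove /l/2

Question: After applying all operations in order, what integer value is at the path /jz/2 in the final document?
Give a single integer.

After op 1 (add /sq/0/2 41): {"j":[[32,9],[7,58,89,41],[93,41,96,57,28],{"is":24,"rp":39}],"jz":[[22,4,55],{"c":82,"ive":32,"m":91,"xbb":70},[26,49],{"mik":6,"op":52,"shu":33,"v":27},[5,19]],"l":[{"ak":84,"bh":54,"i":72,"rls":66},{"jup":95,"va":84},{"a":48,"aqz":28,"fri":5,"kc":42},{"il":20,"lq":95,"m":77,"tm":55}],"sq":[[80,90,41,12],[83,11,2,98],{"c":63,"nf":10,"y":81},{"dkn":56,"r":47,"rc":46,"ud":84},{"b":5,"v":6,"w":5,"xo":12}]}
After op 2 (replace /jz/2 59): {"j":[[32,9],[7,58,89,41],[93,41,96,57,28],{"is":24,"rp":39}],"jz":[[22,4,55],{"c":82,"ive":32,"m":91,"xbb":70},59,{"mik":6,"op":52,"shu":33,"v":27},[5,19]],"l":[{"ak":84,"bh":54,"i":72,"rls":66},{"jup":95,"va":84},{"a":48,"aqz":28,"fri":5,"kc":42},{"il":20,"lq":95,"m":77,"tm":55}],"sq":[[80,90,41,12],[83,11,2,98],{"c":63,"nf":10,"y":81},{"dkn":56,"r":47,"rc":46,"ud":84},{"b":5,"v":6,"w":5,"xo":12}]}
After op 3 (remove /l/0/rls): {"j":[[32,9],[7,58,89,41],[93,41,96,57,28],{"is":24,"rp":39}],"jz":[[22,4,55],{"c":82,"ive":32,"m":91,"xbb":70},59,{"mik":6,"op":52,"shu":33,"v":27},[5,19]],"l":[{"ak":84,"bh":54,"i":72},{"jup":95,"va":84},{"a":48,"aqz":28,"fri":5,"kc":42},{"il":20,"lq":95,"m":77,"tm":55}],"sq":[[80,90,41,12],[83,11,2,98],{"c":63,"nf":10,"y":81},{"dkn":56,"r":47,"rc":46,"ud":84},{"b":5,"v":6,"w":5,"xo":12}]}
After op 4 (remove /j/0): {"j":[[7,58,89,41],[93,41,96,57,28],{"is":24,"rp":39}],"jz":[[22,4,55],{"c":82,"ive":32,"m":91,"xbb":70},59,{"mik":6,"op":52,"shu":33,"v":27},[5,19]],"l":[{"ak":84,"bh":54,"i":72},{"jup":95,"va":84},{"a":48,"aqz":28,"fri":5,"kc":42},{"il":20,"lq":95,"m":77,"tm":55}],"sq":[[80,90,41,12],[83,11,2,98],{"c":63,"nf":10,"y":81},{"dkn":56,"r":47,"rc":46,"ud":84},{"b":5,"v":6,"w":5,"xo":12}]}
After op 5 (remove /l/2): {"j":[[7,58,89,41],[93,41,96,57,28],{"is":24,"rp":39}],"jz":[[22,4,55],{"c":82,"ive":32,"m":91,"xbb":70},59,{"mik":6,"op":52,"shu":33,"v":27},[5,19]],"l":[{"ak":84,"bh":54,"i":72},{"jup":95,"va":84},{"il":20,"lq":95,"m":77,"tm":55}],"sq":[[80,90,41,12],[83,11,2,98],{"c":63,"nf":10,"y":81},{"dkn":56,"r":47,"rc":46,"ud":84},{"b":5,"v":6,"w":5,"xo":12}]}
Value at /jz/2: 59

Answer: 59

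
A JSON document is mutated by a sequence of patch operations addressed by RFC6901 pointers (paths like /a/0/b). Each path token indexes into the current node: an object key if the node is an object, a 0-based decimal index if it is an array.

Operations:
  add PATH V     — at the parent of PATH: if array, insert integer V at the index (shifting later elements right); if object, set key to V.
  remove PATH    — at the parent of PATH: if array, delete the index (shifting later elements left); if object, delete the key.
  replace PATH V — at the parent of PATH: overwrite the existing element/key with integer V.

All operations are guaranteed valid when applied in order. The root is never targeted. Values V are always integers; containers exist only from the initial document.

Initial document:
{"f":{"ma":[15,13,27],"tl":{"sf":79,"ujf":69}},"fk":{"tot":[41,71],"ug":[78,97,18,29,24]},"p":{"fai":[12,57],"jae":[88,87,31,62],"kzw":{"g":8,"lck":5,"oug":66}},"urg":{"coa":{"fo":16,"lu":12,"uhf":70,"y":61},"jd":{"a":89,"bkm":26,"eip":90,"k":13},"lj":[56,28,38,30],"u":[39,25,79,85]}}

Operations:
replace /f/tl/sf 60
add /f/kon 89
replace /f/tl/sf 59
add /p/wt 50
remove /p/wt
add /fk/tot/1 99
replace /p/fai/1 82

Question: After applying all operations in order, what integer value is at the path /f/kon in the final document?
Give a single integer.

Answer: 89

Derivation:
After op 1 (replace /f/tl/sf 60): {"f":{"ma":[15,13,27],"tl":{"sf":60,"ujf":69}},"fk":{"tot":[41,71],"ug":[78,97,18,29,24]},"p":{"fai":[12,57],"jae":[88,87,31,62],"kzw":{"g":8,"lck":5,"oug":66}},"urg":{"coa":{"fo":16,"lu":12,"uhf":70,"y":61},"jd":{"a":89,"bkm":26,"eip":90,"k":13},"lj":[56,28,38,30],"u":[39,25,79,85]}}
After op 2 (add /f/kon 89): {"f":{"kon":89,"ma":[15,13,27],"tl":{"sf":60,"ujf":69}},"fk":{"tot":[41,71],"ug":[78,97,18,29,24]},"p":{"fai":[12,57],"jae":[88,87,31,62],"kzw":{"g":8,"lck":5,"oug":66}},"urg":{"coa":{"fo":16,"lu":12,"uhf":70,"y":61},"jd":{"a":89,"bkm":26,"eip":90,"k":13},"lj":[56,28,38,30],"u":[39,25,79,85]}}
After op 3 (replace /f/tl/sf 59): {"f":{"kon":89,"ma":[15,13,27],"tl":{"sf":59,"ujf":69}},"fk":{"tot":[41,71],"ug":[78,97,18,29,24]},"p":{"fai":[12,57],"jae":[88,87,31,62],"kzw":{"g":8,"lck":5,"oug":66}},"urg":{"coa":{"fo":16,"lu":12,"uhf":70,"y":61},"jd":{"a":89,"bkm":26,"eip":90,"k":13},"lj":[56,28,38,30],"u":[39,25,79,85]}}
After op 4 (add /p/wt 50): {"f":{"kon":89,"ma":[15,13,27],"tl":{"sf":59,"ujf":69}},"fk":{"tot":[41,71],"ug":[78,97,18,29,24]},"p":{"fai":[12,57],"jae":[88,87,31,62],"kzw":{"g":8,"lck":5,"oug":66},"wt":50},"urg":{"coa":{"fo":16,"lu":12,"uhf":70,"y":61},"jd":{"a":89,"bkm":26,"eip":90,"k":13},"lj":[56,28,38,30],"u":[39,25,79,85]}}
After op 5 (remove /p/wt): {"f":{"kon":89,"ma":[15,13,27],"tl":{"sf":59,"ujf":69}},"fk":{"tot":[41,71],"ug":[78,97,18,29,24]},"p":{"fai":[12,57],"jae":[88,87,31,62],"kzw":{"g":8,"lck":5,"oug":66}},"urg":{"coa":{"fo":16,"lu":12,"uhf":70,"y":61},"jd":{"a":89,"bkm":26,"eip":90,"k":13},"lj":[56,28,38,30],"u":[39,25,79,85]}}
After op 6 (add /fk/tot/1 99): {"f":{"kon":89,"ma":[15,13,27],"tl":{"sf":59,"ujf":69}},"fk":{"tot":[41,99,71],"ug":[78,97,18,29,24]},"p":{"fai":[12,57],"jae":[88,87,31,62],"kzw":{"g":8,"lck":5,"oug":66}},"urg":{"coa":{"fo":16,"lu":12,"uhf":70,"y":61},"jd":{"a":89,"bkm":26,"eip":90,"k":13},"lj":[56,28,38,30],"u":[39,25,79,85]}}
After op 7 (replace /p/fai/1 82): {"f":{"kon":89,"ma":[15,13,27],"tl":{"sf":59,"ujf":69}},"fk":{"tot":[41,99,71],"ug":[78,97,18,29,24]},"p":{"fai":[12,82],"jae":[88,87,31,62],"kzw":{"g":8,"lck":5,"oug":66}},"urg":{"coa":{"fo":16,"lu":12,"uhf":70,"y":61},"jd":{"a":89,"bkm":26,"eip":90,"k":13},"lj":[56,28,38,30],"u":[39,25,79,85]}}
Value at /f/kon: 89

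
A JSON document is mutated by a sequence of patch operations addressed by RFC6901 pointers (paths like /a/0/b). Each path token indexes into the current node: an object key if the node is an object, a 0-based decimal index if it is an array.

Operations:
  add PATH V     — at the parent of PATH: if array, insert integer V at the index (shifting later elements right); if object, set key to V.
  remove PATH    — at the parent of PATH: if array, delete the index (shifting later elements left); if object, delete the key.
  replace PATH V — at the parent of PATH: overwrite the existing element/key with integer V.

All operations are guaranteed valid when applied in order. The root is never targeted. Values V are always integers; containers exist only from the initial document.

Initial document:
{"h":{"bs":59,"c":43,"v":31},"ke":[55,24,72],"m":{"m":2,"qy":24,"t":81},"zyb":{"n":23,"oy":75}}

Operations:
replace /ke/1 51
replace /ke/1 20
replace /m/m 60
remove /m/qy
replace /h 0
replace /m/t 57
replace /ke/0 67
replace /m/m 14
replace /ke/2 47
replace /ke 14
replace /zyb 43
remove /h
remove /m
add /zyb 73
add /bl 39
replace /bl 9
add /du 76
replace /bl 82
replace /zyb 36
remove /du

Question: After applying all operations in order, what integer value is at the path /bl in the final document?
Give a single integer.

Answer: 82

Derivation:
After op 1 (replace /ke/1 51): {"h":{"bs":59,"c":43,"v":31},"ke":[55,51,72],"m":{"m":2,"qy":24,"t":81},"zyb":{"n":23,"oy":75}}
After op 2 (replace /ke/1 20): {"h":{"bs":59,"c":43,"v":31},"ke":[55,20,72],"m":{"m":2,"qy":24,"t":81},"zyb":{"n":23,"oy":75}}
After op 3 (replace /m/m 60): {"h":{"bs":59,"c":43,"v":31},"ke":[55,20,72],"m":{"m":60,"qy":24,"t":81},"zyb":{"n":23,"oy":75}}
After op 4 (remove /m/qy): {"h":{"bs":59,"c":43,"v":31},"ke":[55,20,72],"m":{"m":60,"t":81},"zyb":{"n":23,"oy":75}}
After op 5 (replace /h 0): {"h":0,"ke":[55,20,72],"m":{"m":60,"t":81},"zyb":{"n":23,"oy":75}}
After op 6 (replace /m/t 57): {"h":0,"ke":[55,20,72],"m":{"m":60,"t":57},"zyb":{"n":23,"oy":75}}
After op 7 (replace /ke/0 67): {"h":0,"ke":[67,20,72],"m":{"m":60,"t":57},"zyb":{"n":23,"oy":75}}
After op 8 (replace /m/m 14): {"h":0,"ke":[67,20,72],"m":{"m":14,"t":57},"zyb":{"n":23,"oy":75}}
After op 9 (replace /ke/2 47): {"h":0,"ke":[67,20,47],"m":{"m":14,"t":57},"zyb":{"n":23,"oy":75}}
After op 10 (replace /ke 14): {"h":0,"ke":14,"m":{"m":14,"t":57},"zyb":{"n":23,"oy":75}}
After op 11 (replace /zyb 43): {"h":0,"ke":14,"m":{"m":14,"t":57},"zyb":43}
After op 12 (remove /h): {"ke":14,"m":{"m":14,"t":57},"zyb":43}
After op 13 (remove /m): {"ke":14,"zyb":43}
After op 14 (add /zyb 73): {"ke":14,"zyb":73}
After op 15 (add /bl 39): {"bl":39,"ke":14,"zyb":73}
After op 16 (replace /bl 9): {"bl":9,"ke":14,"zyb":73}
After op 17 (add /du 76): {"bl":9,"du":76,"ke":14,"zyb":73}
After op 18 (replace /bl 82): {"bl":82,"du":76,"ke":14,"zyb":73}
After op 19 (replace /zyb 36): {"bl":82,"du":76,"ke":14,"zyb":36}
After op 20 (remove /du): {"bl":82,"ke":14,"zyb":36}
Value at /bl: 82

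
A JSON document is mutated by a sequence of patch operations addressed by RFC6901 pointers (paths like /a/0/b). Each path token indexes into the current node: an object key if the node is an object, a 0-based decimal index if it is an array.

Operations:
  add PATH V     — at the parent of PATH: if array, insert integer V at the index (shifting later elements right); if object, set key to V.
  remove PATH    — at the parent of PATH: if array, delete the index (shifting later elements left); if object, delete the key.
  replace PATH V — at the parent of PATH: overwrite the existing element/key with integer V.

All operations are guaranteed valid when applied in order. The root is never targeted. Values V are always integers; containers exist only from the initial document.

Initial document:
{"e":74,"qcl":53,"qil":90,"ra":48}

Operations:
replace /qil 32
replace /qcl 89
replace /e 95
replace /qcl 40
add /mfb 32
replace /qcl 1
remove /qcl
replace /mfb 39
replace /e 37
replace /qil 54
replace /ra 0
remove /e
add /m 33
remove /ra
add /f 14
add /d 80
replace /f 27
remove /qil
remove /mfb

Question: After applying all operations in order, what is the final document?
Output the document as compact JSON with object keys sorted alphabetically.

After op 1 (replace /qil 32): {"e":74,"qcl":53,"qil":32,"ra":48}
After op 2 (replace /qcl 89): {"e":74,"qcl":89,"qil":32,"ra":48}
After op 3 (replace /e 95): {"e":95,"qcl":89,"qil":32,"ra":48}
After op 4 (replace /qcl 40): {"e":95,"qcl":40,"qil":32,"ra":48}
After op 5 (add /mfb 32): {"e":95,"mfb":32,"qcl":40,"qil":32,"ra":48}
After op 6 (replace /qcl 1): {"e":95,"mfb":32,"qcl":1,"qil":32,"ra":48}
After op 7 (remove /qcl): {"e":95,"mfb":32,"qil":32,"ra":48}
After op 8 (replace /mfb 39): {"e":95,"mfb":39,"qil":32,"ra":48}
After op 9 (replace /e 37): {"e":37,"mfb":39,"qil":32,"ra":48}
After op 10 (replace /qil 54): {"e":37,"mfb":39,"qil":54,"ra":48}
After op 11 (replace /ra 0): {"e":37,"mfb":39,"qil":54,"ra":0}
After op 12 (remove /e): {"mfb":39,"qil":54,"ra":0}
After op 13 (add /m 33): {"m":33,"mfb":39,"qil":54,"ra":0}
After op 14 (remove /ra): {"m":33,"mfb":39,"qil":54}
After op 15 (add /f 14): {"f":14,"m":33,"mfb":39,"qil":54}
After op 16 (add /d 80): {"d":80,"f":14,"m":33,"mfb":39,"qil":54}
After op 17 (replace /f 27): {"d":80,"f":27,"m":33,"mfb":39,"qil":54}
After op 18 (remove /qil): {"d":80,"f":27,"m":33,"mfb":39}
After op 19 (remove /mfb): {"d":80,"f":27,"m":33}

Answer: {"d":80,"f":27,"m":33}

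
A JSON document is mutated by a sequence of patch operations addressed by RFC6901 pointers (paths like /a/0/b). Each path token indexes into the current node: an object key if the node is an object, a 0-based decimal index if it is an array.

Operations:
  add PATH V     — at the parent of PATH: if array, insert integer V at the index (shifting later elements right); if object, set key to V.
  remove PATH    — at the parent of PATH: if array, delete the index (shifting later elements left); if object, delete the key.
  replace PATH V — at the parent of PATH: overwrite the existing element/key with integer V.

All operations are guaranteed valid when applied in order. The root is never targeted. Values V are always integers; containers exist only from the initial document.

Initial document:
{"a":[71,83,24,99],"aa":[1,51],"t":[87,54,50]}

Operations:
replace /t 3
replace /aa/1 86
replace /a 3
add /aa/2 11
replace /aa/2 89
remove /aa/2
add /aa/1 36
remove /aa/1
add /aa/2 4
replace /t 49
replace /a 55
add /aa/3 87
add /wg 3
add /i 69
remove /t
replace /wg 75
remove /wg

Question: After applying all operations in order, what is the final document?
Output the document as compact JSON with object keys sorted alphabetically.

Answer: {"a":55,"aa":[1,86,4,87],"i":69}

Derivation:
After op 1 (replace /t 3): {"a":[71,83,24,99],"aa":[1,51],"t":3}
After op 2 (replace /aa/1 86): {"a":[71,83,24,99],"aa":[1,86],"t":3}
After op 3 (replace /a 3): {"a":3,"aa":[1,86],"t":3}
After op 4 (add /aa/2 11): {"a":3,"aa":[1,86,11],"t":3}
After op 5 (replace /aa/2 89): {"a":3,"aa":[1,86,89],"t":3}
After op 6 (remove /aa/2): {"a":3,"aa":[1,86],"t":3}
After op 7 (add /aa/1 36): {"a":3,"aa":[1,36,86],"t":3}
After op 8 (remove /aa/1): {"a":3,"aa":[1,86],"t":3}
After op 9 (add /aa/2 4): {"a":3,"aa":[1,86,4],"t":3}
After op 10 (replace /t 49): {"a":3,"aa":[1,86,4],"t":49}
After op 11 (replace /a 55): {"a":55,"aa":[1,86,4],"t":49}
After op 12 (add /aa/3 87): {"a":55,"aa":[1,86,4,87],"t":49}
After op 13 (add /wg 3): {"a":55,"aa":[1,86,4,87],"t":49,"wg":3}
After op 14 (add /i 69): {"a":55,"aa":[1,86,4,87],"i":69,"t":49,"wg":3}
After op 15 (remove /t): {"a":55,"aa":[1,86,4,87],"i":69,"wg":3}
After op 16 (replace /wg 75): {"a":55,"aa":[1,86,4,87],"i":69,"wg":75}
After op 17 (remove /wg): {"a":55,"aa":[1,86,4,87],"i":69}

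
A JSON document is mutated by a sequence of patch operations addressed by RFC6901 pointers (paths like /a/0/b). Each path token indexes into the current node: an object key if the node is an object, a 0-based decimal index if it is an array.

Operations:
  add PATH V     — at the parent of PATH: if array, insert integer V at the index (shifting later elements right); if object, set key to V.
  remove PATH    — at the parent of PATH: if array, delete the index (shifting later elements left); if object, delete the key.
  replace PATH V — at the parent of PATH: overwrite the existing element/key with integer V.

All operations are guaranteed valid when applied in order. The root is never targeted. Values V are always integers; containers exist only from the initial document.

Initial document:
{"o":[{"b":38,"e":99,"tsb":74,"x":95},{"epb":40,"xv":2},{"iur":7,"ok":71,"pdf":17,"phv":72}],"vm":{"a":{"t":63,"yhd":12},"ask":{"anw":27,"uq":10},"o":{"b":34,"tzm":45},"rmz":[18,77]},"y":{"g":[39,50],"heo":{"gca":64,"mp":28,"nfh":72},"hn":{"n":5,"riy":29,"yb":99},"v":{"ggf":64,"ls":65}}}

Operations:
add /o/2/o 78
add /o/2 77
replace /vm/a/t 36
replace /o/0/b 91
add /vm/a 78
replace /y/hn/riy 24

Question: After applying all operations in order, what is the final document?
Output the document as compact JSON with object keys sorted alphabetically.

Answer: {"o":[{"b":91,"e":99,"tsb":74,"x":95},{"epb":40,"xv":2},77,{"iur":7,"o":78,"ok":71,"pdf":17,"phv":72}],"vm":{"a":78,"ask":{"anw":27,"uq":10},"o":{"b":34,"tzm":45},"rmz":[18,77]},"y":{"g":[39,50],"heo":{"gca":64,"mp":28,"nfh":72},"hn":{"n":5,"riy":24,"yb":99},"v":{"ggf":64,"ls":65}}}

Derivation:
After op 1 (add /o/2/o 78): {"o":[{"b":38,"e":99,"tsb":74,"x":95},{"epb":40,"xv":2},{"iur":7,"o":78,"ok":71,"pdf":17,"phv":72}],"vm":{"a":{"t":63,"yhd":12},"ask":{"anw":27,"uq":10},"o":{"b":34,"tzm":45},"rmz":[18,77]},"y":{"g":[39,50],"heo":{"gca":64,"mp":28,"nfh":72},"hn":{"n":5,"riy":29,"yb":99},"v":{"ggf":64,"ls":65}}}
After op 2 (add /o/2 77): {"o":[{"b":38,"e":99,"tsb":74,"x":95},{"epb":40,"xv":2},77,{"iur":7,"o":78,"ok":71,"pdf":17,"phv":72}],"vm":{"a":{"t":63,"yhd":12},"ask":{"anw":27,"uq":10},"o":{"b":34,"tzm":45},"rmz":[18,77]},"y":{"g":[39,50],"heo":{"gca":64,"mp":28,"nfh":72},"hn":{"n":5,"riy":29,"yb":99},"v":{"ggf":64,"ls":65}}}
After op 3 (replace /vm/a/t 36): {"o":[{"b":38,"e":99,"tsb":74,"x":95},{"epb":40,"xv":2},77,{"iur":7,"o":78,"ok":71,"pdf":17,"phv":72}],"vm":{"a":{"t":36,"yhd":12},"ask":{"anw":27,"uq":10},"o":{"b":34,"tzm":45},"rmz":[18,77]},"y":{"g":[39,50],"heo":{"gca":64,"mp":28,"nfh":72},"hn":{"n":5,"riy":29,"yb":99},"v":{"ggf":64,"ls":65}}}
After op 4 (replace /o/0/b 91): {"o":[{"b":91,"e":99,"tsb":74,"x":95},{"epb":40,"xv":2},77,{"iur":7,"o":78,"ok":71,"pdf":17,"phv":72}],"vm":{"a":{"t":36,"yhd":12},"ask":{"anw":27,"uq":10},"o":{"b":34,"tzm":45},"rmz":[18,77]},"y":{"g":[39,50],"heo":{"gca":64,"mp":28,"nfh":72},"hn":{"n":5,"riy":29,"yb":99},"v":{"ggf":64,"ls":65}}}
After op 5 (add /vm/a 78): {"o":[{"b":91,"e":99,"tsb":74,"x":95},{"epb":40,"xv":2},77,{"iur":7,"o":78,"ok":71,"pdf":17,"phv":72}],"vm":{"a":78,"ask":{"anw":27,"uq":10},"o":{"b":34,"tzm":45},"rmz":[18,77]},"y":{"g":[39,50],"heo":{"gca":64,"mp":28,"nfh":72},"hn":{"n":5,"riy":29,"yb":99},"v":{"ggf":64,"ls":65}}}
After op 6 (replace /y/hn/riy 24): {"o":[{"b":91,"e":99,"tsb":74,"x":95},{"epb":40,"xv":2},77,{"iur":7,"o":78,"ok":71,"pdf":17,"phv":72}],"vm":{"a":78,"ask":{"anw":27,"uq":10},"o":{"b":34,"tzm":45},"rmz":[18,77]},"y":{"g":[39,50],"heo":{"gca":64,"mp":28,"nfh":72},"hn":{"n":5,"riy":24,"yb":99},"v":{"ggf":64,"ls":65}}}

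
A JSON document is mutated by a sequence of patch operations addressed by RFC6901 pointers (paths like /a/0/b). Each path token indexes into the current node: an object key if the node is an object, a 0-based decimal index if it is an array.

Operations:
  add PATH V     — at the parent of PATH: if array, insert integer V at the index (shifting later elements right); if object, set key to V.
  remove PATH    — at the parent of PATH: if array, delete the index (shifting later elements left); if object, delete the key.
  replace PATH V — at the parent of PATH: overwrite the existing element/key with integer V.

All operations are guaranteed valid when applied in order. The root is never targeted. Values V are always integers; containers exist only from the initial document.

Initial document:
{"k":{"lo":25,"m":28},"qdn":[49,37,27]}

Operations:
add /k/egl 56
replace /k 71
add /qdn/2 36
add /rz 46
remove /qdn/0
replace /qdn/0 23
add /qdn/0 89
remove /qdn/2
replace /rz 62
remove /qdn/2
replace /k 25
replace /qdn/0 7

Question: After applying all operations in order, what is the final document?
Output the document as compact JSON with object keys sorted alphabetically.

Answer: {"k":25,"qdn":[7,23],"rz":62}

Derivation:
After op 1 (add /k/egl 56): {"k":{"egl":56,"lo":25,"m":28},"qdn":[49,37,27]}
After op 2 (replace /k 71): {"k":71,"qdn":[49,37,27]}
After op 3 (add /qdn/2 36): {"k":71,"qdn":[49,37,36,27]}
After op 4 (add /rz 46): {"k":71,"qdn":[49,37,36,27],"rz":46}
After op 5 (remove /qdn/0): {"k":71,"qdn":[37,36,27],"rz":46}
After op 6 (replace /qdn/0 23): {"k":71,"qdn":[23,36,27],"rz":46}
After op 7 (add /qdn/0 89): {"k":71,"qdn":[89,23,36,27],"rz":46}
After op 8 (remove /qdn/2): {"k":71,"qdn":[89,23,27],"rz":46}
After op 9 (replace /rz 62): {"k":71,"qdn":[89,23,27],"rz":62}
After op 10 (remove /qdn/2): {"k":71,"qdn":[89,23],"rz":62}
After op 11 (replace /k 25): {"k":25,"qdn":[89,23],"rz":62}
After op 12 (replace /qdn/0 7): {"k":25,"qdn":[7,23],"rz":62}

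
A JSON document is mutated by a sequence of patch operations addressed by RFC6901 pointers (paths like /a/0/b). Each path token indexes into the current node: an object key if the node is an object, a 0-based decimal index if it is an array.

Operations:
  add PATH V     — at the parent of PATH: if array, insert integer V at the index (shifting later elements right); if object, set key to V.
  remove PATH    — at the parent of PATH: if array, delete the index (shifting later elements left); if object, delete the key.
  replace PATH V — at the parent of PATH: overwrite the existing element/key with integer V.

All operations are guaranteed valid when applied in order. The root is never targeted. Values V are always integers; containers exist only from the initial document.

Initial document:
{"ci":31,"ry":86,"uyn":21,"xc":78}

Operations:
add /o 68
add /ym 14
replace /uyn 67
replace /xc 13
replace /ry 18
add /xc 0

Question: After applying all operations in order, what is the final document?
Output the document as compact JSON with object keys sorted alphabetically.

After op 1 (add /o 68): {"ci":31,"o":68,"ry":86,"uyn":21,"xc":78}
After op 2 (add /ym 14): {"ci":31,"o":68,"ry":86,"uyn":21,"xc":78,"ym":14}
After op 3 (replace /uyn 67): {"ci":31,"o":68,"ry":86,"uyn":67,"xc":78,"ym":14}
After op 4 (replace /xc 13): {"ci":31,"o":68,"ry":86,"uyn":67,"xc":13,"ym":14}
After op 5 (replace /ry 18): {"ci":31,"o":68,"ry":18,"uyn":67,"xc":13,"ym":14}
After op 6 (add /xc 0): {"ci":31,"o":68,"ry":18,"uyn":67,"xc":0,"ym":14}

Answer: {"ci":31,"o":68,"ry":18,"uyn":67,"xc":0,"ym":14}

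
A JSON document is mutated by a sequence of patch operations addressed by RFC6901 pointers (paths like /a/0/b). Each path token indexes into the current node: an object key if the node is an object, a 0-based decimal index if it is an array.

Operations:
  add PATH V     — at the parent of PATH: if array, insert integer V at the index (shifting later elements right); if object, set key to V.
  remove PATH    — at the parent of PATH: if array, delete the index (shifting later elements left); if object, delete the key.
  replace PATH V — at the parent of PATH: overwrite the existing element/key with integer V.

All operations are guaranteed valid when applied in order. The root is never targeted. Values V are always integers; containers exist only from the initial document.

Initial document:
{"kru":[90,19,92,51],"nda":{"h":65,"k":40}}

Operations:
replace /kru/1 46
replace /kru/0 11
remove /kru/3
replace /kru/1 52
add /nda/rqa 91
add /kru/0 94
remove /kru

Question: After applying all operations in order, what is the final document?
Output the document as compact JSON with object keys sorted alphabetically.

After op 1 (replace /kru/1 46): {"kru":[90,46,92,51],"nda":{"h":65,"k":40}}
After op 2 (replace /kru/0 11): {"kru":[11,46,92,51],"nda":{"h":65,"k":40}}
After op 3 (remove /kru/3): {"kru":[11,46,92],"nda":{"h":65,"k":40}}
After op 4 (replace /kru/1 52): {"kru":[11,52,92],"nda":{"h":65,"k":40}}
After op 5 (add /nda/rqa 91): {"kru":[11,52,92],"nda":{"h":65,"k":40,"rqa":91}}
After op 6 (add /kru/0 94): {"kru":[94,11,52,92],"nda":{"h":65,"k":40,"rqa":91}}
After op 7 (remove /kru): {"nda":{"h":65,"k":40,"rqa":91}}

Answer: {"nda":{"h":65,"k":40,"rqa":91}}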